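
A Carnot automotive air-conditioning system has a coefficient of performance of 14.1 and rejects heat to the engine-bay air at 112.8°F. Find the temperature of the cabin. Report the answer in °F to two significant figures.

For a Carnot refrigerator COP_R = T_C/(T_H − T_C), so T_C = COP·T_H/(1 + COP).
With T_H = 318.04 K, T_C = 14.1 × 318.04/15.10 = 296.98 K.
Converting, 296.98 K = 74.89°F.

75 °F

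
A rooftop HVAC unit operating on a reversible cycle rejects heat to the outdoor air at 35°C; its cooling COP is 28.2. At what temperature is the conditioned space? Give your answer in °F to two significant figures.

76 °F

For a Carnot refrigerator COP_R = T_C/(T_H − T_C), so T_C = COP·T_H/(1 + COP).
With T_H = 308.15 K, T_C = 28.2 × 308.15/29.20 = 297.60 K.
Converting, 297.60 K = 76.00°F.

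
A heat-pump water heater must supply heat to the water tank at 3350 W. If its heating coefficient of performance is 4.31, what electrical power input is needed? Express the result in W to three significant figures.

Ẇ = Q̇_H/COP_HP = 3350/4.31 = 777.3 W.

777 W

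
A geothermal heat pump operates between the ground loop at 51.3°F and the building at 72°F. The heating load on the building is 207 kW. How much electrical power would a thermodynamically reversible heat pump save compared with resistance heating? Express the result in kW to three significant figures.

In absolute terms T_C = 283.87 K and T_H = 295.37 K, so ΔT = 11.50 K.
COP_Carnot = T_H/ΔT = 295.37/11.50 = 25.68.
Resistance heating needs Ẇ_res = Q̇_H = 207.0 kW; the reversible heat pump needs only Ẇ_hp = Q̇_H/COP = 8.059 kW.
Saving = 207.0 − 8.059 = 198.9 kW.

199 kW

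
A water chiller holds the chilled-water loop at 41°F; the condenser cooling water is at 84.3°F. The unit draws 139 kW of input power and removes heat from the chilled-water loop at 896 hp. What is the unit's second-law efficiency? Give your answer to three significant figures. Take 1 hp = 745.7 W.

Converting, Q̇_C = 896.0 hp = 668.1 kW, so COP_actual = Q̇_C/Ẇ = 668.1/139.0 = 4.807.
In absolute terms T_C = 278.15 K and T_H = 302.21 K, so ΔT = 24.06 K.
COP_Carnot = T_C/ΔT = 278.15/24.06 = 11.56.
η_II = COP_actual/COP_Carnot = 4.807/11.56 = 0.4157.

0.416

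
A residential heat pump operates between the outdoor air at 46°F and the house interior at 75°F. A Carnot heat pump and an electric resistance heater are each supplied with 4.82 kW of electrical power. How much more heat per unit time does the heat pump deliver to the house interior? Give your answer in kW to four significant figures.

In absolute terms T_C = 280.93 K and T_H = 297.04 K, so ΔT = 16.11 K.
COP_Carnot = T_H/ΔT = 297.04/16.11 = 18.44.
The heat pump delivers Q̇_H = COP × Ẇ = 88.87 kW; the resistance heater delivers Ẇ = 4.820 kW.
Extra = (COP − 1)·Ẇ = 84.05 kW.

84.05 kW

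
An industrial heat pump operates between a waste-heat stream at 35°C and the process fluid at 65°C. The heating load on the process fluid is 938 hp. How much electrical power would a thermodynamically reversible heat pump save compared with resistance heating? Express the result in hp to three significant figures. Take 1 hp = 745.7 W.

855 hp

In absolute terms T_C = 308.15 K and T_H = 338.15 K, so ΔT = 30.00 K.
COP_Carnot = T_H/ΔT = 338.15/30.00 = 11.27.
Resistance heating needs Ẇ_res = Q̇_H = 938.0 hp; the reversible heat pump needs only Ẇ_hp = Q̇_H/COP = 83.22 hp.
Saving = 938.0 − 83.22 = 854.8 hp.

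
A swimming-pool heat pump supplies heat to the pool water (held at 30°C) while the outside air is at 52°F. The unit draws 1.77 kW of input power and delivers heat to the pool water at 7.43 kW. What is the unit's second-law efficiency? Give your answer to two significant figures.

COP_actual = Q̇_H/Ẇ = 7.430/1.770 = 4.198.
In absolute terms T_C = 284.26 K and T_H = 303.15 K, so ΔT = 18.89 K.
COP_Carnot = T_H/ΔT = 303.15/18.89 = 16.05.
η_II = COP_actual/COP_Carnot = 4.198/16.05 = 0.2616.

0.26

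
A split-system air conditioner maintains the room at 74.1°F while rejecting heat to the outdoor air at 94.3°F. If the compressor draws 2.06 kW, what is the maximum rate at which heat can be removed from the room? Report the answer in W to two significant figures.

In absolute terms T_C = 296.54 K and T_H = 307.76 K, so ΔT = 11.22 K.
COP_Carnot = T_C/ΔT = 296.54/11.22 = 26.42.
Q̇_max = COP_Carnot × Ẇ = 26.42 × 2.060 kW = 54.43 kW = 54430 W.

54000 W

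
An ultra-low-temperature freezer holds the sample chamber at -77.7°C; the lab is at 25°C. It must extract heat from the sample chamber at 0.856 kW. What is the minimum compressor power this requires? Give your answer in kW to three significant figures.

In absolute terms T_C = 195.45 K and T_H = 298.15 K, so ΔT = 102.7 K.
COP_Carnot = T_C/ΔT = 195.45/102.7 = 1.903.
Ẇ_min = Q̇/COP_Carnot = 0.8560/1.903 = 0.4498 kW.

0.450 kW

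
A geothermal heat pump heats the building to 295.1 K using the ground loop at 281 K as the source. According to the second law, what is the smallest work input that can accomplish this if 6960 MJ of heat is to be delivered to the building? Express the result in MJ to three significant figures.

The reservoir spacing is ΔT = 295.1 − 281 = 14.10 K.
The reversible limit is COP_HP = T_H/ΔT = 20.93, so W_min = Q_H/COP = Q_H·ΔT/T_H.
W_min = 6960 × 14.10/295.10 = 332.6 MJ.

333 MJ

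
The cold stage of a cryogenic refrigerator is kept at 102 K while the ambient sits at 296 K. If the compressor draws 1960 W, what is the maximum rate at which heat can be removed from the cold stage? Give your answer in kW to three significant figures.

The reservoir spacing is ΔT = 296 − 102 = 194.0 K.
COP_Carnot = T_C/ΔT = 102.00/194.0 = 0.5258.
Q̇_max = COP_Carnot × Ẇ = 0.5258 × 1960 W = 1031 W = 1.031 kW.

1.03 kW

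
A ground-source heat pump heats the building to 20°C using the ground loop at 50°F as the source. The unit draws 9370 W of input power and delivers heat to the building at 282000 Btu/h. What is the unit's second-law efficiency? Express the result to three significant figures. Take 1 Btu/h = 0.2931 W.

0.301

Converting, Q̇_H = 282000 Btu/h = 82650 W, so COP_actual = Q̇_H/Ẇ = 82650/9370 = 8.821.
In absolute terms T_C = 283.15 K and T_H = 293.15 K, so ΔT = 10.00 K.
COP_Carnot = T_H/ΔT = 293.15/10.00 = 29.32.
η_II = COP_actual/COP_Carnot = 8.821/29.32 = 0.3009.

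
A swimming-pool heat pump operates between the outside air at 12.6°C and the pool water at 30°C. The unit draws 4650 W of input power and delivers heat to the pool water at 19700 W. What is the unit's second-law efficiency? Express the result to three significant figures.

COP_actual = Q̇_H/Ẇ = 19700/4650 = 4.237.
In absolute terms T_C = 285.75 K and T_H = 303.15 K, so ΔT = 17.40 K.
COP_Carnot = T_H/ΔT = 303.15/17.40 = 17.42.
η_II = COP_actual/COP_Carnot = 4.237/17.42 = 0.2432.

0.243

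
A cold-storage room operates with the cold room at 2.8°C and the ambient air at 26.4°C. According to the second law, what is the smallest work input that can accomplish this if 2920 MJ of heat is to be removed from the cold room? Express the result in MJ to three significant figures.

In absolute terms T_C = 275.95 K and T_H = 299.55 K, so ΔT = 23.60 K.
The reversible limit is COP_R = T_C/ΔT = 11.69, so W_min = Q_C/COP = Q_C·ΔT/T_C.
W_min = 2920 × 23.60/275.95 = 249.7 MJ.

250 MJ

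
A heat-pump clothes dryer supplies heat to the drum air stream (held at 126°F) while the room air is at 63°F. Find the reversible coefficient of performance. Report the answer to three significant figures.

In absolute terms T_C = 290.37 K and T_H = 325.37 K, so ΔT = 35.00 K.
For a reversible cycle, COP_Carnot = T_H/ΔT = 325.37/35.00 = 9.296.

9.30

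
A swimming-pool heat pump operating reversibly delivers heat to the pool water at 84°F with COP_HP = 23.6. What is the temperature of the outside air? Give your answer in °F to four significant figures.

60.96 °F

COP_HP = T_H/(T_H − T_C) gives T_H − T_C = T_H/COP.
With T_H = 302.04 K, T_C = 302.04 × (1 − 1/23.6) = 289.24 K.
Converting, 289.24 K = 60.96°F.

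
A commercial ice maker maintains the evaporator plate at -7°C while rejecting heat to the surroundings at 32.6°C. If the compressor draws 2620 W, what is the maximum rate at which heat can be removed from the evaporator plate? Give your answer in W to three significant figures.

In absolute terms T_C = 266.15 K and T_H = 305.75 K, so ΔT = 39.60 K.
COP_Carnot = T_C/ΔT = 266.15/39.60 = 6.721.
Q̇_max = COP_Carnot × Ẇ = 6.721 × 2620 W = 17610 W.

17600 W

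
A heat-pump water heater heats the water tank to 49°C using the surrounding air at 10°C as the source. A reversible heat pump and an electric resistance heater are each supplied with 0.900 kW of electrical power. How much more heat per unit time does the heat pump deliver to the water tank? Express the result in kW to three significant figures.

In absolute terms T_C = 283.15 K and T_H = 322.15 K, so ΔT = 39.00 K.
COP_Carnot = T_H/ΔT = 322.15/39.00 = 8.260.
The heat pump delivers Q̇_H = COP × Ẇ = 7.434 kW; the resistance heater delivers Ẇ = 0.9000 kW.
Extra = (COP − 1)·Ẇ = 6.534 kW.

6.53 kW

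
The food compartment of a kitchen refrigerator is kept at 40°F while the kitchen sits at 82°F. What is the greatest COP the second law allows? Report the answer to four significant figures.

In absolute terms T_C = 277.59 K and T_H = 300.93 K, so ΔT = 23.33 K.
For a reversible cycle, COP_Carnot = T_C/ΔT = 277.59/23.33 = 11.90.

11.90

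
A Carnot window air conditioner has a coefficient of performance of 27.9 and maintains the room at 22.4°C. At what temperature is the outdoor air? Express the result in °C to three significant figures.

33.0 °C

COP_R = T_C/(T_H − T_C) gives T_H − T_C = T_C/COP.
With T_C = 295.55 K, T_H = 295.55 × (1 + 1/27.9) = 306.14 K.
Converting, 306.14 K = 32.99°C.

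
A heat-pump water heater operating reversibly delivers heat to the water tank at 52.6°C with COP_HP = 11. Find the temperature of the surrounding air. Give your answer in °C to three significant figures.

COP_HP = T_H/(T_H − T_C) gives T_H − T_C = T_H/COP.
With T_H = 325.75 K, T_C = 325.75 × (1 − 1/11) = 296.14 K.
Converting, 296.14 K = 22.99°C.

23.0 °C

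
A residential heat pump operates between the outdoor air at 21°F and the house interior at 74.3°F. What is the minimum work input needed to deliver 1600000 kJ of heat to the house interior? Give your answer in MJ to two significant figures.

160 MJ

In absolute terms T_C = 267.04 K and T_H = 296.65 K, so ΔT = 29.61 K.
The reversible limit is COP_HP = T_H/ΔT = 10.02, so W_min = Q_H/COP = Q_H·ΔT/T_H.
W_min = 1600000 × 29.61/296.65 = 159700 kJ = 159.7 MJ.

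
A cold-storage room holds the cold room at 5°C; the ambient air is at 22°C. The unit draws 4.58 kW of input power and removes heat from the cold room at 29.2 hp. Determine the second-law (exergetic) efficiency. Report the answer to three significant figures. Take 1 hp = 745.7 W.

Converting, Q̇_C = 29.20 hp = 21.77 kW, so COP_actual = Q̇_C/Ẇ = 21.77/4.580 = 4.754.
In absolute terms T_C = 278.15 K and T_H = 295.15 K, so ΔT = 17.00 K.
COP_Carnot = T_C/ΔT = 278.15/17.00 = 16.36.
η_II = COP_actual/COP_Carnot = 4.754/16.36 = 0.2906.

0.291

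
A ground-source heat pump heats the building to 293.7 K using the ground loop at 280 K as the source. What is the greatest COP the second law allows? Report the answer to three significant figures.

The reservoir spacing is ΔT = 293.7 − 280 = 13.70 K.
For a reversible cycle, COP_Carnot = T_H/ΔT = 293.70/13.70 = 21.44.

21.4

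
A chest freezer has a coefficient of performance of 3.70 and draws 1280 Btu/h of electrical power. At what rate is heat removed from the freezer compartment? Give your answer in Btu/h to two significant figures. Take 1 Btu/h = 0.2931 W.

Q̇_C = COP × Ẇ = 3.70 × 1280 = 4736 Btu/h.

4700 Btu/h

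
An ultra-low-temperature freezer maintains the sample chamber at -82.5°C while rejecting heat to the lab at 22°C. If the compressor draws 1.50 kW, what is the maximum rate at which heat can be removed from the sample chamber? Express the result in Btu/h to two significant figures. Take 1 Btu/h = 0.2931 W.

9300 Btu/h

In absolute terms T_C = 190.65 K and T_H = 295.15 K, so ΔT = 104.5 K.
COP_Carnot = T_C/ΔT = 190.65/104.5 = 1.824.
Q̇_max = COP_Carnot × Ẇ = 1.824 × 1.500 kW = 2.737 kW = 9337 Btu/h.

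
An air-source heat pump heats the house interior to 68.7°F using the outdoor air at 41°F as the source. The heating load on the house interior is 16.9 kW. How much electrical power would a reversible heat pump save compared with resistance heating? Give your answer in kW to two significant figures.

In absolute terms T_C = 278.15 K and T_H = 293.54 K, so ΔT = 15.39 K.
COP_Carnot = T_H/ΔT = 293.54/15.39 = 19.07.
Resistance heating needs Ẇ_res = Q̇_H = 16.90 kW; the reversible heat pump needs only Ẇ_hp = Q̇_H/COP = 0.8860 kW.
Saving = 16.90 − 0.8860 = 16.01 kW.

16 kW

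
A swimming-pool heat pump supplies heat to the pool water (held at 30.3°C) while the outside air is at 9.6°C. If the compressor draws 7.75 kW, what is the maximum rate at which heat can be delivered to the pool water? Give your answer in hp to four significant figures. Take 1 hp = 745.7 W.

152.4 hp

In absolute terms T_C = 282.75 K and T_H = 303.45 K, so ΔT = 20.70 K.
COP_Carnot = T_H/ΔT = 303.45/20.70 = 14.66.
Q̇_max = COP_Carnot × Ẇ = 14.66 × 7.750 kW = 113.6 kW = 152.4 hp.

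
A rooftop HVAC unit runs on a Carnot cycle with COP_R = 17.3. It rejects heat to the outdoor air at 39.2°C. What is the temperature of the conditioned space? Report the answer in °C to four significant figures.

For a Carnot refrigerator COP_R = T_C/(T_H − T_C), so T_C = COP·T_H/(1 + COP).
With T_H = 312.35 K, T_C = 17.3 × 312.35/18.30 = 295.28 K.
Converting, 295.28 K = 22.13°C.

22.13 °C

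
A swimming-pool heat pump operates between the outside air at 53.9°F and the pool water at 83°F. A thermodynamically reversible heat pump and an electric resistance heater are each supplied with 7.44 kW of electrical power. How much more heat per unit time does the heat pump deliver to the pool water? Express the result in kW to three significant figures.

131 kW

In absolute terms T_C = 285.32 K and T_H = 301.48 K, so ΔT = 16.17 K.
COP_Carnot = T_H/ΔT = 301.48/16.17 = 18.65.
The heat pump delivers Q̇_H = COP × Ẇ = 138.7 kW; the resistance heater delivers Ẇ = 7.440 kW.
Extra = (COP − 1)·Ẇ = 131.3 kW.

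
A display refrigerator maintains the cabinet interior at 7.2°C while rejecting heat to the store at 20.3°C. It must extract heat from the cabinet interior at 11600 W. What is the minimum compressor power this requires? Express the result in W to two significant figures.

540 W

In absolute terms T_C = 280.35 K and T_H = 293.45 K, so ΔT = 13.10 K.
COP_Carnot = T_C/ΔT = 280.35/13.10 = 21.40.
Ẇ_min = Q̇/COP_Carnot = 11600/21.40 = 542.0 W.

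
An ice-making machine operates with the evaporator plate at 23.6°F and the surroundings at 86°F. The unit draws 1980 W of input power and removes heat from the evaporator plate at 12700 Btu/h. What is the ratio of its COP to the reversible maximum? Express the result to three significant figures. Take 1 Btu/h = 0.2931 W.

Converting, Q̇_C = 12700 Btu/h = 3722 W, so COP_actual = Q̇_C/Ẇ = 3722/1980 = 1.880.
In absolute terms T_C = 268.48 K and T_H = 303.15 K, so ΔT = 34.67 K.
COP_Carnot = T_C/ΔT = 268.48/34.67 = 7.745.
η_II = COP_actual/COP_Carnot = 1.880/7.745 = 0.2427.

0.243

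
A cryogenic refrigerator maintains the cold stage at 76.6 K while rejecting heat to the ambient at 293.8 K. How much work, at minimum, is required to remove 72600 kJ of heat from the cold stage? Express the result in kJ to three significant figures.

206000 kJ

The reservoir spacing is ΔT = 293.8 − 76.6 = 217.2 K.
The reversible limit is COP_R = T_C/ΔT = 0.3527, so W_min = Q_C/COP = Q_C·ΔT/T_C.
W_min = 72600 × 217.2/76.60 = 205900 kJ.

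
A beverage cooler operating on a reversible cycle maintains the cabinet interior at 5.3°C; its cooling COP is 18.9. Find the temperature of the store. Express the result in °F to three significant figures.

COP_R = T_C/(T_H − T_C) gives T_H − T_C = T_C/COP.
With T_C = 278.45 K, T_H = 278.45 × (1 + 1/18.9) = 293.18 K.
Converting, 293.18 K = 68.06°F.

68.1 °F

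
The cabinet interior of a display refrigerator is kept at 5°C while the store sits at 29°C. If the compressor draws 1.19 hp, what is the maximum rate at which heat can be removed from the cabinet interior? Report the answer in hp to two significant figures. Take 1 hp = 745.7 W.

14 hp

In absolute terms T_C = 278.15 K and T_H = 302.15 K, so ΔT = 24.00 K.
COP_Carnot = T_C/ΔT = 278.15/24.00 = 11.59.
Q̇_max = COP_Carnot × Ẇ = 11.59 × 1.190 hp = 13.79 hp.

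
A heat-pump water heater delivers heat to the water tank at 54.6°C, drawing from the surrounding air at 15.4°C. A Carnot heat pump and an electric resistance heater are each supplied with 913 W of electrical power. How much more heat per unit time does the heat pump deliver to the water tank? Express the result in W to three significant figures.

In absolute terms T_C = 288.55 K and T_H = 327.75 K, so ΔT = 39.20 K.
COP_Carnot = T_H/ΔT = 327.75/39.20 = 8.361.
The heat pump delivers Q̇_H = COP × Ẇ = 7634 W; the resistance heater delivers Ẇ = 913.0 W.
Extra = (COP − 1)·Ẇ = 6721 W.

6720 W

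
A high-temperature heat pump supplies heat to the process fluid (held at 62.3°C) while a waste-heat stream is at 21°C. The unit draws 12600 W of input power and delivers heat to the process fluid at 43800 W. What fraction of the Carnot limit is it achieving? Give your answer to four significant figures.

0.4280

COP_actual = Q̇_H/Ẇ = 43800/12600 = 3.476.
In absolute terms T_C = 294.15 K and T_H = 335.45 K, so ΔT = 41.30 K.
COP_Carnot = T_H/ΔT = 335.45/41.30 = 8.122.
η_II = COP_actual/COP_Carnot = 3.476/8.122 = 0.4280.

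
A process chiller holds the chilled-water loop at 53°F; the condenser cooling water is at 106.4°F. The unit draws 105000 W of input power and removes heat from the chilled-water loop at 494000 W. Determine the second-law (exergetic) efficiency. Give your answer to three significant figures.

COP_actual = Q̇_C/Ẇ = 494000/105000 = 4.705.
In absolute terms T_C = 284.82 K and T_H = 314.48 K, so ΔT = 29.67 K.
COP_Carnot = T_C/ΔT = 284.82/29.67 = 9.601.
η_II = COP_actual/COP_Carnot = 4.705/9.601 = 0.4901.

0.490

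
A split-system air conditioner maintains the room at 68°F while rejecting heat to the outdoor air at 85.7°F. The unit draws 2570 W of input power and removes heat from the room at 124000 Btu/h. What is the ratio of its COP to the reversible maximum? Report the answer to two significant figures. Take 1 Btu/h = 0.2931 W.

0.47

Converting, Q̇_C = 124000 Btu/h = 36340 W, so COP_actual = Q̇_C/Ẇ = 36340/2570 = 14.14.
In absolute terms T_C = 293.15 K and T_H = 302.98 K, so ΔT = 9.833 K.
COP_Carnot = T_C/ΔT = 293.15/9.833 = 29.81.
η_II = COP_actual/COP_Carnot = 14.14/29.81 = 0.4744.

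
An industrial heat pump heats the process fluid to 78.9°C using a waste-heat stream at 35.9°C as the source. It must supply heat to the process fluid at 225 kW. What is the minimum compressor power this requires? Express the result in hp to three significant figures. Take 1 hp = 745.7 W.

36.9 hp

In absolute terms T_C = 309.05 K and T_H = 352.05 K, so ΔT = 43.00 K.
COP_Carnot = T_H/ΔT = 352.05/43.00 = 8.187.
Ẇ_min = Q̇/COP_Carnot = 225.0/8.187 = 27.48 kW = 36.85 hp.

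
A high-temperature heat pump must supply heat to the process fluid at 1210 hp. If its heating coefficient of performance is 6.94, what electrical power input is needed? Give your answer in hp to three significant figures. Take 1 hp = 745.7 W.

174 hp

Ẇ = Q̇_H/COP_HP = 1210/6.94 = 174.4 hp.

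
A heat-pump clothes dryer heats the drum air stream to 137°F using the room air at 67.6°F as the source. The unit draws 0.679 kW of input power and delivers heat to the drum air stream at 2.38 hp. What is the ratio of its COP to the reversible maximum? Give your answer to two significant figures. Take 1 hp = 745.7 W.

Converting, Q̇_H = 2.380 hp = 1.775 kW, so COP_actual = Q̇_H/Ẇ = 1.775/0.6790 = 2.614.
In absolute terms T_C = 292.93 K and T_H = 331.48 K, so ΔT = 38.56 K.
COP_Carnot = T_H/ΔT = 331.48/38.56 = 8.598.
η_II = COP_actual/COP_Carnot = 2.614/8.598 = 0.3040.

0.30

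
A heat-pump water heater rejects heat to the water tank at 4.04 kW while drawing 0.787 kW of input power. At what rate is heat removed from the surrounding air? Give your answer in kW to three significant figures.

For a cyclic device the first law requires Q̇_H = Q̇_C + Ẇ.
Q̇_C = Q̇_H − Ẇ = 3.253 kW.

3.25 kW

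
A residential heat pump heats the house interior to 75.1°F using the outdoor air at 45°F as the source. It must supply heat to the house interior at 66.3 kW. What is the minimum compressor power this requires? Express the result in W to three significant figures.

In absolute terms T_C = 280.37 K and T_H = 297.09 K, so ΔT = 16.72 K.
COP_Carnot = T_H/ΔT = 297.09/16.72 = 17.77.
Ẇ_min = Q̇/COP_Carnot = 66.30/17.77 = 3.732 kW = 3732 W.

3730 W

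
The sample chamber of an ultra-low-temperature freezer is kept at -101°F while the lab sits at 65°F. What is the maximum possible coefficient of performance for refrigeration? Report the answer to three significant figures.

In absolute terms T_C = 199.26 K and T_H = 291.48 K, so ΔT = 92.22 K.
For a reversible cycle, COP_Carnot = T_C/ΔT = 199.26/92.22 = 2.161.

2.16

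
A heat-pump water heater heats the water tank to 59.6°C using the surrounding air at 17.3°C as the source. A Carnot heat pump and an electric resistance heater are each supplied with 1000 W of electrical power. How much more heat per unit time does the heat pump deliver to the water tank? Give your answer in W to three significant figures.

In absolute terms T_C = 290.45 K and T_H = 332.75 K, so ΔT = 42.30 K.
COP_Carnot = T_H/ΔT = 332.75/42.30 = 7.866.
The heat pump delivers Q̇_H = COP × Ẇ = 7866 W; the resistance heater delivers Ẇ = 1000 W.
Extra = (COP − 1)·Ẇ = 6866 W.

6870 W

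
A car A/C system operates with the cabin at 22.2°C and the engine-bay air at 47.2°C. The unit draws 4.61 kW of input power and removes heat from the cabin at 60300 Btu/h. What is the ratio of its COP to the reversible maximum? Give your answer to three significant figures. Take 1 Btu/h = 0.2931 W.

0.325

Converting, Q̇_C = 60300 Btu/h = 17.67 kW, so COP_actual = Q̇_C/Ẇ = 17.67/4.610 = 3.834.
In absolute terms T_C = 295.35 K and T_H = 320.35 K, so ΔT = 25.00 K.
COP_Carnot = T_C/ΔT = 295.35/25.00 = 11.81.
η_II = COP_actual/COP_Carnot = 3.834/11.81 = 0.3245.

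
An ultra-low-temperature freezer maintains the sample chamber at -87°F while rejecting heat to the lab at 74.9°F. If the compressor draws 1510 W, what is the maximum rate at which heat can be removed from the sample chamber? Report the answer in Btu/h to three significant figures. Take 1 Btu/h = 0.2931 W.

11900 Btu/h

In absolute terms T_C = 207.04 K and T_H = 296.98 K, so ΔT = 89.94 K.
COP_Carnot = T_C/ΔT = 207.04/89.94 = 2.302.
Q̇_max = COP_Carnot × Ẇ = 2.302 × 1510 W = 3476 W = 11860 Btu/h.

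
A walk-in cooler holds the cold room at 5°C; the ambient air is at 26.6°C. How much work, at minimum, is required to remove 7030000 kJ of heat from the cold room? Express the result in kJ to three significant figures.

In absolute terms T_C = 278.15 K and T_H = 299.75 K, so ΔT = 21.60 K.
The reversible limit is COP_R = T_C/ΔT = 12.88, so W_min = Q_C/COP = Q_C·ΔT/T_C.
W_min = 7030000 × 21.60/278.15 = 545900 kJ.

546000 kJ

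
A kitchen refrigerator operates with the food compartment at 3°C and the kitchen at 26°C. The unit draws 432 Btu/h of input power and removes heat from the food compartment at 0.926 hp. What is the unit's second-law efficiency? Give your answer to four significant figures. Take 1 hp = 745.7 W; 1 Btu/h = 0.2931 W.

Converting, Q̇_C = 0.9260 hp = 2356 Btu/h, so COP_actual = Q̇_C/Ẇ = 2356/432.0 = 5.454.
In absolute terms T_C = 276.15 K and T_H = 299.15 K, so ΔT = 23.00 K.
COP_Carnot = T_C/ΔT = 276.15/23.00 = 12.01.
η_II = COP_actual/COP_Carnot = 5.454/12.01 = 0.4542.

0.4542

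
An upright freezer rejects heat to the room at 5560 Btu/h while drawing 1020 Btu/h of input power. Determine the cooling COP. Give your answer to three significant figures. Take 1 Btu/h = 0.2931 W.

4.45

The first law gives Q̇_H = Q̇_C + Ẇ, so the three rates are Q̇_C = 4540, Q̇_H = 5560, Ẇ = 1020 Btu/h.
COP_R = Q̇_C/Ẇ = 4540/1020 = 4.451.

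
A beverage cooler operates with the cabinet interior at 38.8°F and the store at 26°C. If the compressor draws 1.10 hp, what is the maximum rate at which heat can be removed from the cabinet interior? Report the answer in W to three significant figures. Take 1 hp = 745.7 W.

In absolute terms T_C = 276.93 K and T_H = 299.15 K, so ΔT = 22.22 K.
COP_Carnot = T_C/ΔT = 276.93/22.22 = 12.46.
Q̇_max = COP_Carnot × Ẇ = 12.46 × 1.100 hp = 13.71 hp = 10220 W.

10200 W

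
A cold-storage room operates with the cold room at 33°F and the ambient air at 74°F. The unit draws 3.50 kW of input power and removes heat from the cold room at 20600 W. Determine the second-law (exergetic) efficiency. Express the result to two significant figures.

Converting, Q̇_C = 20600 W = 20.60 kW, so COP_actual = Q̇_C/Ẇ = 20.60/3.500 = 5.886.
In absolute terms T_C = 273.71 K and T_H = 296.48 K, so ΔT = 22.78 K.
COP_Carnot = T_C/ΔT = 273.71/22.78 = 12.02.
η_II = COP_actual/COP_Carnot = 5.886/12.02 = 0.4898.

0.49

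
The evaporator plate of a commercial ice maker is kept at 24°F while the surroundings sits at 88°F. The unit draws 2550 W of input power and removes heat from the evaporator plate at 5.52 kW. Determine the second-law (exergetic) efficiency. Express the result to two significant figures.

0.29

Converting, Q̇_C = 5.520 kW = 5520 W, so COP_actual = Q̇_C/Ẇ = 5520/2550 = 2.165.
In absolute terms T_C = 268.71 K and T_H = 304.26 K, so ΔT = 35.56 K.
COP_Carnot = T_C/ΔT = 268.71/35.56 = 7.557.
η_II = COP_actual/COP_Carnot = 2.165/7.557 = 0.2864.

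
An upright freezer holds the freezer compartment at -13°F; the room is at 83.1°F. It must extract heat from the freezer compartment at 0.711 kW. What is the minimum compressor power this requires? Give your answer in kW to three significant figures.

In absolute terms T_C = 248.15 K and T_H = 301.54 K, so ΔT = 53.39 K.
COP_Carnot = T_C/ΔT = 248.15/53.39 = 4.648.
Ẇ_min = Q̇/COP_Carnot = 0.7110/4.648 = 0.1530 kW.

0.153 kW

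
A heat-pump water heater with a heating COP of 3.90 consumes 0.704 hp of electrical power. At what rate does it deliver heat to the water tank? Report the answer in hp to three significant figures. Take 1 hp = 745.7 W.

2.75 hp

Q̇_H = COP_HP × Ẇ = 3.90 × 0.7040 = 2.746 hp.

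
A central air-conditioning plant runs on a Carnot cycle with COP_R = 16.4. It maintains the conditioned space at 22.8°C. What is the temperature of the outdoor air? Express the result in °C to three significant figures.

COP_R = T_C/(T_H − T_C) gives T_H − T_C = T_C/COP.
With T_C = 295.95 K, T_H = 295.95 × (1 + 1/16.4) = 314.00 K.
Converting, 314.00 K = 40.85°C.

40.8 °C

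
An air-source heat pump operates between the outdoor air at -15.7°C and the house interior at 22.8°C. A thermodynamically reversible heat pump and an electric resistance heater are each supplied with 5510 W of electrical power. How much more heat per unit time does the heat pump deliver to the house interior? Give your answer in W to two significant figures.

In absolute terms T_C = 257.45 K and T_H = 295.95 K, so ΔT = 38.50 K.
COP_Carnot = T_H/ΔT = 295.95/38.50 = 7.687.
The heat pump delivers Q̇_H = COP × Ẇ = 42360 W; the resistance heater delivers Ẇ = 5510 W.
Extra = (COP − 1)·Ẇ = 36850 W.

37000 W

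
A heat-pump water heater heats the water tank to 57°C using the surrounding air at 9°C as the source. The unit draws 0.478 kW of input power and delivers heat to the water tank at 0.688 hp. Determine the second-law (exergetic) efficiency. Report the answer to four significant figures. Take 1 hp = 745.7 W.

Converting, Q̇_H = 0.6880 hp = 0.5130 kW, so COP_actual = Q̇_H/Ẇ = 0.5130/0.4780 = 1.073.
In absolute terms T_C = 282.15 K and T_H = 330.15 K, so ΔT = 48.00 K.
COP_Carnot = T_H/ΔT = 330.15/48.00 = 6.878.
η_II = COP_actual/COP_Carnot = 1.073/6.878 = 0.1560.

0.1560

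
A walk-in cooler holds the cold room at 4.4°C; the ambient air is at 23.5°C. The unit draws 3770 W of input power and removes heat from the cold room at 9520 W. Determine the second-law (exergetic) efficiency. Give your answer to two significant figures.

0.17

COP_actual = Q̇_C/Ẇ = 9520/3770 = 2.525.
In absolute terms T_C = 277.55 K and T_H = 296.65 K, so ΔT = 19.10 K.
COP_Carnot = T_C/ΔT = 277.55/19.10 = 14.53.
η_II = COP_actual/COP_Carnot = 2.525/14.53 = 0.1738.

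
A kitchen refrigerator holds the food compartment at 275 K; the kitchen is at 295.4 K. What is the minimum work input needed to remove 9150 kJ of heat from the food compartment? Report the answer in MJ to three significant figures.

The reservoir spacing is ΔT = 295.4 − 275 = 20.40 K.
The reversible limit is COP_R = T_C/ΔT = 13.48, so W_min = Q_C/COP = Q_C·ΔT/T_C.
W_min = 9150 × 20.40/275.00 = 678.8 kJ = 0.6788 MJ.

0.679 MJ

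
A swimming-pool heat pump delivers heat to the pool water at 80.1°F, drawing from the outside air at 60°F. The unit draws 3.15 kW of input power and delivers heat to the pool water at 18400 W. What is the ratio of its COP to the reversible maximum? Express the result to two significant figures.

0.22

Converting, Q̇_H = 18400 W = 18.40 kW, so COP_actual = Q̇_H/Ẇ = 18.40/3.150 = 5.841.
In absolute terms T_C = 288.71 K and T_H = 299.87 K, so ΔT = 11.17 K.
COP_Carnot = T_H/ΔT = 299.87/11.17 = 26.85.
η_II = COP_actual/COP_Carnot = 5.841/26.85 = 0.2175.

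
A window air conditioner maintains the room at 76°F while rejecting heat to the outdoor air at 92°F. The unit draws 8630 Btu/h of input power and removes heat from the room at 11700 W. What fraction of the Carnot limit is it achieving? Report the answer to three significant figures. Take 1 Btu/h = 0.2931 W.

0.138

Converting, Q̇_C = 11700 W = 39920 Btu/h, so COP_actual = Q̇_C/Ẇ = 39920/8630 = 4.626.
In absolute terms T_C = 297.59 K and T_H = 306.48 K, so ΔT = 8.889 K.
COP_Carnot = T_C/ΔT = 297.59/8.889 = 33.48.
η_II = COP_actual/COP_Carnot = 4.626/33.48 = 0.1382.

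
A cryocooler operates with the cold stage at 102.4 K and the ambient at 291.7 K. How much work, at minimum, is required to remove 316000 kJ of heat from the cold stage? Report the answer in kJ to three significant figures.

584000 kJ

The reservoir spacing is ΔT = 291.7 − 102.4 = 189.3 K.
The reversible limit is COP_R = T_C/ΔT = 0.5409, so W_min = Q_C/COP = Q_C·ΔT/T_C.
W_min = 316000 × 189.3/102.40 = 584200 kJ.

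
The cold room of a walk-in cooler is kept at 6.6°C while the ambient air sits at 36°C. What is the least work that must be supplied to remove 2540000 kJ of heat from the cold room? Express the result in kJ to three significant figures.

In absolute terms T_C = 279.75 K and T_H = 309.15 K, so ΔT = 29.40 K.
The reversible limit is COP_R = T_C/ΔT = 9.515, so W_min = Q_C/COP = Q_C·ΔT/T_C.
W_min = 2540000 × 29.40/279.75 = 266900 kJ.

267000 kJ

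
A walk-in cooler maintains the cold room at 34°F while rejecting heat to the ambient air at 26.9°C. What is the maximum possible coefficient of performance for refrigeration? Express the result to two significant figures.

In absolute terms T_C = 274.26 K and T_H = 300.05 K, so ΔT = 25.79 K.
For a reversible cycle, COP_Carnot = T_C/ΔT = 274.26/25.79 = 10.63.

11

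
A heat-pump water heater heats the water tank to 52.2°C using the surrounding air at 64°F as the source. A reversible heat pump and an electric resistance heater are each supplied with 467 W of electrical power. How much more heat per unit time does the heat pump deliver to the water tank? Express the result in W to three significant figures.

3950 W

In absolute terms T_C = 290.93 K and T_H = 325.35 K, so ΔT = 34.42 K.
COP_Carnot = T_H/ΔT = 325.35/34.42 = 9.452.
The heat pump delivers Q̇_H = COP × Ẇ = 4414 W; the resistance heater delivers Ẇ = 467.0 W.
Extra = (COP − 1)·Ẇ = 3947 W.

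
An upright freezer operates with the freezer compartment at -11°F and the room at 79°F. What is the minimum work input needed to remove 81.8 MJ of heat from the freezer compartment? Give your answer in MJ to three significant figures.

16.4 MJ

In absolute terms T_C = 249.26 K and T_H = 299.26 K, so ΔT = 50.00 K.
The reversible limit is COP_R = T_C/ΔT = 4.985, so W_min = Q_C/COP = Q_C·ΔT/T_C.
W_min = 81.80 × 50.00/249.26 = 16.41 MJ.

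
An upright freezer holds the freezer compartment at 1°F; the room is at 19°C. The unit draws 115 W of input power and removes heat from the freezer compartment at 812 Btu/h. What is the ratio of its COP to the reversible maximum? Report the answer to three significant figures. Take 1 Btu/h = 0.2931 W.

Converting, Q̇_C = 812.0 Btu/h = 238.0 W, so COP_actual = Q̇_C/Ẇ = 238.0/115.0 = 2.070.
In absolute terms T_C = 255.93 K and T_H = 292.15 K, so ΔT = 36.22 K.
COP_Carnot = T_C/ΔT = 255.93/36.22 = 7.065.
η_II = COP_actual/COP_Carnot = 2.070/7.065 = 0.2929.

0.293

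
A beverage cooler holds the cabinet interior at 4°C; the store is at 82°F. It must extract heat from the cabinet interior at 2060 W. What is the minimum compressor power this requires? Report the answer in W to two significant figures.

In absolute terms T_C = 277.15 K and T_H = 300.93 K, so ΔT = 23.78 K.
COP_Carnot = T_C/ΔT = 277.15/23.78 = 11.66.
Ẇ_min = Q̇/COP_Carnot = 2060/11.66 = 176.7 W.

180 W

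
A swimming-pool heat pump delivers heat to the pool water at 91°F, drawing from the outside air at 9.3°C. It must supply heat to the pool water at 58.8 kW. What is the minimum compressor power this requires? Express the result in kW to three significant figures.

In absolute terms T_C = 282.45 K and T_H = 305.93 K, so ΔT = 23.48 K.
COP_Carnot = T_H/ΔT = 305.93/23.48 = 13.03.
Ẇ_min = Q̇/COP_Carnot = 58.80/13.03 = 4.512 kW.

4.51 kW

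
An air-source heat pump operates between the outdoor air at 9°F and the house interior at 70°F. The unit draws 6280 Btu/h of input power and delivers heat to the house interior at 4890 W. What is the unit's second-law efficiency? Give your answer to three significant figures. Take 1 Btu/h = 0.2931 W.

0.306

Converting, Q̇_H = 4890 W = 16680 Btu/h, so COP_actual = Q̇_H/Ẇ = 16680/6280 = 2.657.
In absolute terms T_C = 260.37 K and T_H = 294.26 K, so ΔT = 33.89 K.
COP_Carnot = T_H/ΔT = 294.26/33.89 = 8.683.
η_II = COP_actual/COP_Carnot = 2.657/8.683 = 0.3060.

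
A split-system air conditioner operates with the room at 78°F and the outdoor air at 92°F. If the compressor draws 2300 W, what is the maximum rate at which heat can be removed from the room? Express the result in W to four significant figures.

88330 W

In absolute terms T_C = 298.71 K and T_H = 306.48 K, so ΔT = 7.778 K.
COP_Carnot = T_C/ΔT = 298.71/7.778 = 38.41.
Q̇_max = COP_Carnot × Ẇ = 38.41 × 2300 W = 88330 W.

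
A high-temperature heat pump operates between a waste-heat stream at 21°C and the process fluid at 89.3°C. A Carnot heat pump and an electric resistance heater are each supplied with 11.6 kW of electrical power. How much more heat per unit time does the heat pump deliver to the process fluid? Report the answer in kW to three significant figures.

In absolute terms T_C = 294.15 K and T_H = 362.45 K, so ΔT = 68.30 K.
COP_Carnot = T_H/ΔT = 362.45/68.30 = 5.307.
The heat pump delivers Q̇_H = COP × Ẇ = 61.56 kW; the resistance heater delivers Ẇ = 11.60 kW.
Extra = (COP − 1)·Ẇ = 49.96 kW.

50.0 kW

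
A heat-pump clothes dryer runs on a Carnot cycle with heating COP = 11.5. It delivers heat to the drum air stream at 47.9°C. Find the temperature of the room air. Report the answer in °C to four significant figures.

COP_HP = T_H/(T_H − T_C) gives T_H − T_C = T_H/COP.
With T_H = 321.05 K, T_C = 321.05 × (1 − 1/11.5) = 293.13 K.
Converting, 293.13 K = 19.98°C.

19.98 °C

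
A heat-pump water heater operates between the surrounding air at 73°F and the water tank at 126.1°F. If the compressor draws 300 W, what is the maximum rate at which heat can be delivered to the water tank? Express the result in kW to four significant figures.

3.309 kW

In absolute terms T_C = 295.93 K and T_H = 325.43 K, so ΔT = 29.50 K.
COP_Carnot = T_H/ΔT = 325.43/29.50 = 11.03.
Q̇_max = COP_Carnot × Ẇ = 11.03 × 300.0 W = 3309 W = 3.309 kW.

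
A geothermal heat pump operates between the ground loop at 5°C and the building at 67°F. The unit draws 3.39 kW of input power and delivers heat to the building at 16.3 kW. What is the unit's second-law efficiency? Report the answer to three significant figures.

COP_actual = Q̇_H/Ẇ = 16.30/3.390 = 4.808.
In absolute terms T_C = 278.15 K and T_H = 292.59 K, so ΔT = 14.44 K.
COP_Carnot = T_H/ΔT = 292.59/14.44 = 20.26.
η_II = COP_actual/COP_Carnot = 4.808/20.26 = 0.2374.

0.237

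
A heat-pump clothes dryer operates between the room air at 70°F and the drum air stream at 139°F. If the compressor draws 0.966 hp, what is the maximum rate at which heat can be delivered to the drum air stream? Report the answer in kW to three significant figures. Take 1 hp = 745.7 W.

6.25 kW

In absolute terms T_C = 294.26 K and T_H = 332.59 K, so ΔT = 38.33 K.
COP_Carnot = T_H/ΔT = 332.59/38.33 = 8.676.
Q̇_max = COP_Carnot × Ẇ = 8.676 × 0.9660 hp = 8.381 hp = 6.250 kW.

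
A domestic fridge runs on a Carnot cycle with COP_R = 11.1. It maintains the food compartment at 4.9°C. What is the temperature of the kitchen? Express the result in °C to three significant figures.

29.9 °C

COP_R = T_C/(T_H − T_C) gives T_H − T_C = T_C/COP.
With T_C = 278.05 K, T_H = 278.05 × (1 + 1/11.1) = 303.10 K.
Converting, 303.10 K = 29.95°C.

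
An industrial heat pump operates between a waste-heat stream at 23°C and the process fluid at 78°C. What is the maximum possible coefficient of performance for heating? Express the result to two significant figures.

6.4

In absolute terms T_C = 296.15 K and T_H = 351.15 K, so ΔT = 55.00 K.
For a reversible cycle, COP_Carnot = T_H/ΔT = 351.15/55.00 = 6.385.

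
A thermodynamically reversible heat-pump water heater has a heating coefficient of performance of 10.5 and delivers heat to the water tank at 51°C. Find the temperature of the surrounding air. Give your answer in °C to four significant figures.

COP_HP = T_H/(T_H − T_C) gives T_H − T_C = T_H/COP.
With T_H = 324.15 K, T_C = 324.15 × (1 − 1/10.5) = 293.28 K.
Converting, 293.28 K = 20.13°C.

20.13 °C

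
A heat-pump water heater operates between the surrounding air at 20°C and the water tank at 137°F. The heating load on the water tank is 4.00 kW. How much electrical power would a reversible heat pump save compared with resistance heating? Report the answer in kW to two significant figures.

In absolute terms T_C = 293.15 K and T_H = 331.48 K, so ΔT = 38.33 K.
COP_Carnot = T_H/ΔT = 331.48/38.33 = 8.647.
Resistance heating needs Ẇ_res = Q̇_H = 4.000 kW; the reversible heat pump needs only Ẇ_hp = Q̇_H/COP = 0.4626 kW.
Saving = 4.000 − 0.4626 = 3.537 kW.

3.5 kW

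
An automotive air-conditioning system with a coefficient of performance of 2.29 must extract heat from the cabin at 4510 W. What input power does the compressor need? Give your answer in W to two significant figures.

Ẇ = Q̇_C/COP = 4510/2.29 = 1969 W.

2000 W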